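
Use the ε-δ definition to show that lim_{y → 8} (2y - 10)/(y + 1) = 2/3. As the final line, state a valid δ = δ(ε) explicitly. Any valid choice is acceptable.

δ = min(9/2, (27/8)ε)

Suppose ε > 0. We want δ > 0 with 0 < |y − 8| < δ ⇒ |(2y - 10)/(y + 1) − (2/3)| < ε.
Combining over a common denominator, (2y - 10)/(y + 1) − (2/3) = [(2y - 10)·9 − 6·(y + 1)] / [9·(y + 1)] = 12(y − 8) / (9(y + 1)).
So |(2y - 10)/(y + 1) − (2/3)| = 12|y − 8| / (9·|y + 1|).
Require δ ≤ 9/2, so |y + 1| ≥ |9| − |y − 8| > 9 − 9/2 = 9/2.
Hence |(2y - 10)/(y + 1) − (2/3)| < 12|y − 8|/(9·(9/2)) = (8/27)|y − 8|, which is < ε once |y − 8| < (27/8)ε.
Take δ = min(9/2, (27/8)ε). Then 0 < |y − 8| < δ forces both bounds, so |(2y - 10)/(y + 1) − (2/3)| < ε.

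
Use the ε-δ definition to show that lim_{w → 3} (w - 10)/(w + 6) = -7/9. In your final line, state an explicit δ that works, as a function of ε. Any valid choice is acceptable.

δ = min(9/2, (81/32)ε)

Let ε > 0 be given. We want δ > 0 with 0 < |w − 3| < δ ⇒ |(w - 10)/(w + 6) + 7/9| < ε.
Combining over a common denominator, (w - 10)/(w + 6) + 7/9 = [(w - 10)·9 − (-7)·(w + 6)] / [9·(w + 6)] = 16(w − 3) / (9(w + 6)).
So |(w - 10)/(w + 6) + 7/9| = 16|w − 3| / (9·|w + 6|).
Require δ ≤ 9/2, so |w + 6| ≥ |9| − |w − 3| > 9 − 9/2 = 9/2.
Hence |(w - 10)/(w + 6) + 7/9| < 16|w − 3|/(9·(9/2)) = (32/81)|w − 3|, which is < ε once |w − 3| < (81/32)ε.
Take δ = min(9/2, (81/32)ε). Then 0 < |w − 3| < δ forces both bounds, so |(w - 10)/(w + 6) + 7/9| < ε.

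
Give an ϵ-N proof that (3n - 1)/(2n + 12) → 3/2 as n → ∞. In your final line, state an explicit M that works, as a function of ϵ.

M = (19/2)/ϵ

Let ϵ > 0 be given. For n ≥ 1, |(3n - 1)/(2n + 12) − (3/2)| = |-38|/(2(2n + 12)) = 38/(2(2n + 12)).
Since 2n + 12 ≥ 2n for n ≥ 1, this is ≤ 38/(2·2n) = (19/2)/n.
So |(3n - 1)/(2n + 12) − (3/2)| < ϵ whenever n > (19/2)/ϵ.
Take M = (19/2)/ϵ. If n > M then |(3n - 1)/(2n + 12) − (3/2)| ≤ (19/2)/n < ϵ.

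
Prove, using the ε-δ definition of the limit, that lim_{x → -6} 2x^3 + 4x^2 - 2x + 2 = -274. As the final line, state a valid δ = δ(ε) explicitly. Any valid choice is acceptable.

Let ε > 0 be given. We want δ > 0 such that 0 < |x + 6| < δ implies |(2x^3 + 4x^2 - 2x + 2) + 274| < ε.
(2x^3 + 4x^2 - 2x + 2) + 274 = 2x^3 + 4x^2 - 2x + 276 = (x + 6)(2x^2 - 8x + 46).
So |(2x^3 + 4x^2 - 2x + 2) + 274| = |x + 6|·|2x^2 - 8x + 46|.
Require δ ≤ 2. Then |x + 6| < 2 gives |x| < 8, and by the triangle inequality |2x^2 - 8x + 46| ≤ 2·8^2 + 8·8 + 46 = 238.
Hence |(2x^3 + 4x^2 - 2x + 2) + 274| ≤ 238|x + 6| < ε provided |x + 6| < ε/238.
Choosing δ = min(2, ε/238) ensures both conditions, hence |(2x^3 + 4x^2 - 2x + 2) + 274| < ε.

δ = min(2, ε/238)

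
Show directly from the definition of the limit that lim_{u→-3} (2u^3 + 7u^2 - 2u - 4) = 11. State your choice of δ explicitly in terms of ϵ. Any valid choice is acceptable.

δ = min(2, ϵ/60)

Suppose ϵ > 0. We want δ > 0 such that 0 < |u + 3| < δ implies |(2u^3 + 7u^2 - 2u - 4) − 11| < ϵ.
(2u^3 + 7u^2 - 2u - 4) − 11 = 2u^3 + 7u^2 - 2u - 15 = (u + 3)(2u^2 + u - 5).
So |(2u^3 + 7u^2 - 2u - 4) − 11| = |u + 3|·|2u^2 + u - 5|.
Require δ ≤ 2. Then |u + 3| < 2 gives |u| < 5, and by the triangle inequality |2u^2 + u - 5| ≤ 2·5^2 + 5 + 5 = 60.
Hence |(2u^3 + 7u^2 - 2u - 4) − 11| ≤ 60|u + 3| < ϵ provided |u + 3| < ϵ/60.
Choosing δ = min(2, ϵ/60) ensures both conditions, hence |(2u^3 + 7u^2 - 2u - 4) − 11| < ϵ.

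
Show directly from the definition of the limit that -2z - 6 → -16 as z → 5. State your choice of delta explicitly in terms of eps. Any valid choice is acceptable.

delta = eps/2

Fix eps > 0. We need delta > 0 so that 0 < |z − 5| < delta implies |(-2z - 6) + 16| < eps.
|(-2z - 6) + 16| = |-2z + 10| = 2|z − 5|.
So 2|z − 5| < eps exactly when |z − 5| < eps/2.
Choosing delta = eps/2 gives |(-2z - 6) + 16| = 2|z − 5| < eps whenever |z − 5| < delta.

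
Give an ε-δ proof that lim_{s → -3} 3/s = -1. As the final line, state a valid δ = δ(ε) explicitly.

Let ε > 0 be given. We seek δ > 0 such that 0 < |s + 3| < δ implies |3/s + 1| < ε.
|3/s + 1| = 3·|-3 − s|/(3·|s|) = 3|s + 3|/(3|s|).
Restrict δ ≤ 3/2. Then |s + 3| < 3/2 gives |s| > 3/2, so 3|s| > 9/2.
Then |3/s + 1| < 3|s + 3|/(9/2), which is < ε when |s + 3| < (3/2)ε.
Take δ = min(3/2, (3/2)ε). Then 0 < |s + 3| < δ gives both |s + 3| < 3/2 and |s + 3| < (3/2)ε, so |3/s + 1| < ε.

δ = min(3/2, (3/2)ε)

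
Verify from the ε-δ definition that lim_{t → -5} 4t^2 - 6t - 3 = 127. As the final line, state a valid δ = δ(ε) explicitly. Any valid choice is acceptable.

Fix ε > 0. We want δ > 0 such that 0 < |t + 5| < δ implies |(4t^2 - 6t - 3) − 127| < ε.
(4t^2 - 6t - 3) − 127 = 4t^2 - 6t - 130 = (t + 5)(4t - 26).
So |(4t^2 - 6t - 3) − 127| = |t + 5|·|4t - 26|.
Assume first that |t + 5| < 2, so |t| < 7. Then |4t - 26| ≤ 4·7 + 26 = 54.
Hence |(4t^2 - 6t - 3) − 127| ≤ 54|t + 5| < ε provided |t + 5| < ε/54.
Choosing δ = min(2, ε/54) ensures both conditions, hence |(4t^2 - 6t - 3) − 127| < ε.

δ = min(2, ε/54)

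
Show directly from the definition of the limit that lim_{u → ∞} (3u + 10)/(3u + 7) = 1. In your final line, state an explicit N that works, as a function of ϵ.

N = 1/ϵ

Fix ϵ > 0. We seek N > 0 such that u > N implies |(3u + 10)/(3u + 7) − 1| < ϵ.
(3u + 10)/(3u + 7) − 1 = (3(3u + 10) − 3(3u + 7)) / (3(3u + 7)) = 9/(3(3u + 7)).
For u > 0 we have 3u + 7 > 3u, so |(3u + 10)/(3u + 7) − 1| = 9/(3(3u + 7)) < 9/(3·3u) = 1/u.
Thus |(3u + 10)/(3u + 7) − 1| < ϵ whenever u > 1/ϵ.
Take N = 1/ϵ. If u > N then |(3u + 10)/(3u + 7) − 1| < 1/u < ϵ.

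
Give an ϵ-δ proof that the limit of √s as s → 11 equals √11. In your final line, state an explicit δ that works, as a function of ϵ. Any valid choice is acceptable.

Let ϵ > 0 be given. We want δ > 0 such that 0 < |s − 11| < δ implies |√s − √11| < ϵ.
Multiplying by the conjugate, |√s − √11| = |s − 11|/(√s + √11).
Restrict δ ≤ 11 so that |s − 11| < 11 forces s > 0, and then √s + √11 > √11.
Hence |√s − √11| < |s − 11|/√11, which is < ϵ once |s − 11| < √11·ϵ.
Take δ = min(11, √11·ϵ). If 0 < |s − 11| < δ then s > 0 and |√s − √11| < |s − 11|/√11 < ϵ.

δ = min(11, √11·ϵ)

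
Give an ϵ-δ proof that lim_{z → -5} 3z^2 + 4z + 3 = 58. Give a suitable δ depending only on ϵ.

Suppose ϵ > 0. We want δ > 0 such that 0 < |z + 5| < δ implies |(3z^2 + 4z + 3) − 58| < ϵ.
(3z^2 + 4z + 3) − 58 = 3z^2 + 4z - 55 = (z + 5)(3z - 11).
So |(3z^2 + 4z + 3) − 58| = |z + 5|·|3z - 11|.
Require δ ≤ 1. Then |z + 5| < 1 gives |z| < 6, and by the triangle inequality |3z - 11| ≤ 3·6 + 11 = 29.
Hence |(3z^2 + 4z + 3) − 58| ≤ 29|z + 5| < ϵ provided |z + 5| < ϵ/29.
Choosing δ = min(1, ϵ/29) ensures both conditions, hence |(3z^2 + 4z + 3) − 58| < ϵ.

δ = min(1, ϵ/29)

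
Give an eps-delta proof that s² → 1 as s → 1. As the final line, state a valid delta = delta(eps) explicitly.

Let eps > 0 be given. We seek delta > 0 with 0 < |s − 1| < delta ⇒ |s² − 1| < eps.
Factor: s² − 1 = (s − 1)(s + 1), so |s² − 1| = |s − 1|·|s + 1|.
Restrict delta ≤ 1. Then |s − 1| < 1 gives |s| < 2, so by the triangle inequality |s + 1| ≤ 2 + 1 = 3.
Hence |s² − 1| ≤ 3|s − 1|, which is < eps once |s − 1| < eps/3.
Take delta = min(1, eps/3). If 0 < |s − 1| < delta then both bounds hold and |s² − 1| ≤ 3|s − 1| < 3·(eps/3) = eps.

delta = min(1, eps/3)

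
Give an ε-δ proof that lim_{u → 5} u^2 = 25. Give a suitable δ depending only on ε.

δ = min(2, ε/12)

Let ε > 0 be given. We seek δ > 0 with 0 < |u − 5| < δ ⇒ |u^2 − 25| < ε.
Factor: u^2 − 25 = (u − 5)(u + 5), so |u^2 − 25| = |u − 5|·|u + 5|.
Impose δ ≤ 2 so that |u| < 7; then |u + 5| ≤ 12.
Hence |u^2 − 25| ≤ 12|u − 5|, which is < ε once |u − 5| < ε/12.
Take δ = min(2, ε/12). If 0 < |u − 5| < δ then both bounds hold and |u^2 − 25| ≤ 12|u − 5| < 12·(ε/12) = ε.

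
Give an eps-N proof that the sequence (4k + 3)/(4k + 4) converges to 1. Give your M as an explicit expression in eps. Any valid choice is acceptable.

M = (1/4)/eps

Suppose eps > 0. For k ≥ 1, |(4k + 3)/(4k + 4) − 1| = |-4|/(4(4k + 4)) = 4/(4(4k + 4)).
Since 4k + 4 ≥ 4k for k ≥ 1, this is ≤ 4/(4·4k) = (1/4)/k.
So |(4k + 3)/(4k + 4) − 1| < eps whenever k > (1/4)/eps.
Take M = (1/4)/eps. If k > M then |(4k + 3)/(4k + 4) − 1| ≤ (1/4)/k < eps.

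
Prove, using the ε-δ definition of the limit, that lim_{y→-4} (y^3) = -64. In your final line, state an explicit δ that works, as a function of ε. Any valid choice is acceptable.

δ = min(1, ε/61)

Let ε > 0 be given. We seek δ > 0 with 0 < |y + 4| < δ ⇒ |y^3 + 64| < ε.
Factor: y^3 + 64 = (y + 4)(y^2 - 4y + 16), so |y^3 + 64| = |y + 4|·|y^2 - 4y + 16|.
Restrict δ ≤ 1. Then |y + 4| < 1 gives |y| < 5, so by the triangle inequality |y^2 - 4y + 16| ≤ 5^2 + 4·5 + 16 = 61.
Hence |y^3 + 64| ≤ 61|y + 4|, which is < ε once |y + 4| < ε/61.
Take δ = min(1, ε/61). If 0 < |y + 4| < δ then both bounds hold and |y^3 + 64| ≤ 61|y + 4| < 61·(ε/61) = ε.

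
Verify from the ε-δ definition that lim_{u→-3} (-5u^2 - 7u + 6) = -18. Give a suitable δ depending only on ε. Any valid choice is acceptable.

δ = min(1, ε/28)

Let ε > 0 be given. We want δ > 0 such that 0 < |u + 3| < δ implies |(-5u^2 - 7u + 6) + 18| < ε.
(-5u^2 - 7u + 6) + 18 = -5u^2 - 7u + 24 = (u + 3)(-5u + 8).
So |(-5u^2 - 7u + 6) + 18| = |u + 3|·|-5u + 8|.
Require δ ≤ 1. Then |u + 3| < 1 gives |u| < 4, and by the triangle inequality |-5u + 8| ≤ 5·4 + 8 = 28.
Hence |(-5u^2 - 7u + 6) + 18| ≤ 28|u + 3| < ε provided |u + 3| < ε/28.
Take δ = min(1, ε/28). Then 0 < |u + 3| < δ gives both |u + 3| < 1 and |u + 3| < ε/28, so |(-5u^2 - 7u + 6) + 18| < ε.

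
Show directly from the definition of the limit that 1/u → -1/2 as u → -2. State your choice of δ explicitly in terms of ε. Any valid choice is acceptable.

δ = min(1, 2ε)

Fix ε > 0. We seek δ > 0 such that 0 < |u + 2| < δ implies |1/u + 1/2| < ε.
|1/u + 1/2| = |-2 − u|/(2·|u|) = |u + 2|/(2|u|).
Require δ ≤ 1 so that |u| > 2 − 1 = 1, hence 2|u| > 2.
Then |1/u + 1/2| < |u + 2|/2, which is < ε when |u + 2| < 2ε.
Take δ = min(1, 2ε). Then 0 < |u + 2| < δ gives both |u + 2| < 1 and |u + 2| < 2ε, so |1/u + 1/2| < ε.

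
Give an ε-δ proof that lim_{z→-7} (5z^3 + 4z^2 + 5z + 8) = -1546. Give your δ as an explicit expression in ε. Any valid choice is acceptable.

Fix ε > 0. We want δ > 0 such that 0 < |z + 7| < δ implies |(5z^3 + 4z^2 + 5z + 8) + 1546| < ε.
(5z^3 + 4z^2 + 5z + 8) + 1546 = 5z^3 + 4z^2 + 5z + 1554 = (z + 7)(5z^2 - 31z + 222).
So |(5z^3 + 4z^2 + 5z + 8) + 1546| = |z + 7|·|5z^2 - 31z + 222|.
Require δ ≤ 1. Then |z + 7| < 1 gives |z| < 8, and by the triangle inequality |5z^2 - 31z + 222| ≤ 5·8^2 + 31·8 + 222 = 790.
Hence |(5z^3 + 4z^2 + 5z + 8) + 1546| ≤ 790|z + 7| < ε provided |z + 7| < ε/790.
Choosing δ = min(1, ε/790) ensures both conditions, hence |(5z^3 + 4z^2 + 5z + 8) + 1546| < ε.

δ = min(1, ε/790)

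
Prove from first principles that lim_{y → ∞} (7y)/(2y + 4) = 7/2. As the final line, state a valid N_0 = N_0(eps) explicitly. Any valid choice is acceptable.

N_0 = 7/eps

Fix eps > 0. We seek N_0 > 0 such that y > N_0 implies |(7y)/(2y + 4) − (7/2)| < eps.
(7y)/(2y + 4) − (7/2) = (2(7y) − 7(2y + 4)) / (2(2y + 4)) = -28/(2(2y + 4)).
For y > 0 we have 2y + 4 > 2y, so |(7y)/(2y + 4) − (7/2)| = 28/(2(2y + 4)) < 28/(2·2y) = 7/y.
Thus |(7y)/(2y + 4) − (7/2)| < eps whenever y > 7/eps.
Take N_0 = 7/eps. If y > N_0 then |(7y)/(2y + 4) − (7/2)| < 7/y < eps.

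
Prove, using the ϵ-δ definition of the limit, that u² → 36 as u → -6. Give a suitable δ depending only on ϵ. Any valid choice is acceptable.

Fix ϵ > 0. We seek δ > 0 with 0 < |u + 6| < δ ⇒ |u² − 36| < ϵ.
Factor: u² − 36 = (u + 6)(u - 6), so |u² − 36| = |u + 6|·|u - 6|.
Impose δ ≤ 2 so that |u| < 8; then |u - 6| ≤ 14.
Hence |u² − 36| ≤ 14|u + 6|, which is < ϵ once |u + 6| < ϵ/14.
Take δ = min(2, ϵ/14). If 0 < |u + 6| < δ then both bounds hold and |u² − 36| ≤ 14|u + 6| < 14·(ϵ/14) = ϵ.

δ = min(2, ϵ/14)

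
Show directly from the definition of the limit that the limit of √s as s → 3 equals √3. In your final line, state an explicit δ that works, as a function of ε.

δ = min(3, √3·ε)

Let ε > 0. We want δ > 0 such that 0 < |s − 3| < δ implies |√s − √3| < ε.
Rationalise: √s − √3 = (s − 3)/(√s + √3), so |√s − √3| = |s − 3|/(√s + √3).
Restrict δ ≤ 3 so that |s − 3| < 3 forces s > 0, and then √s + √3 > √3.
Hence |√s − √3| < |s − 3|/√3, which is < ε once |s − 3| < √3·ε.
Take δ = min(3, √3·ε). If 0 < |s − 3| < δ then s > 0 and |√s − √3| < |s − 3|/√3 < ε.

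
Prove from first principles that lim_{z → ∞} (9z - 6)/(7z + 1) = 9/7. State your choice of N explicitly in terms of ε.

N = (51/49)/ε

Let ε > 0. We seek N > 0 such that z > N implies |(9z - 6)/(7z + 1) − (9/7)| < ε.
(9z - 6)/(7z + 1) − (9/7) = (7(9z - 6) − 9(7z + 1)) / (7(7z + 1)) = -51/(7(7z + 1)).
For z > 0 we have 7z + 1 > 7z, so |(9z - 6)/(7z + 1) − (9/7)| = 51/(7(7z + 1)) < 51/(7·7z) = (51/49)/z.
Thus |(9z - 6)/(7z + 1) − (9/7)| < ε whenever z > (51/49)/ε.
Take N = (51/49)/ε. If z > N then |(9z - 6)/(7z + 1) − (9/7)| < (51/49)/z < ε.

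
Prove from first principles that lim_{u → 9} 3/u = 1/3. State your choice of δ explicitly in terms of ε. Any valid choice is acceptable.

δ = min(9/2, (27/2)ε)

Let ε > 0 be given. We seek δ > 0 such that 0 < |u − 9| < δ implies |3/u − (1/3)| < ε.
|3/u − (1/3)| = 3·|9 − u|/(9·|u|) = 3|u − 9|/(9|u|).
Require δ ≤ 9/2 so that |u| > 9 − 9/2 = 9/2, hence 9|u| > 81/2.
Then |3/u − (1/3)| < 3|u − 9|/(81/2), which is < ε when |u − 9| < (27/2)ε.
Take δ = min(9/2, (27/2)ε). Then 0 < |u − 9| < δ gives both |u − 9| < 9/2 and |u − 9| < (27/2)ε, so |3/u − (1/3)| < ε.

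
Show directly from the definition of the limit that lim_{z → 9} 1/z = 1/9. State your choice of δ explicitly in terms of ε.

δ = min(9/2, (81/2)ε)

Suppose ε > 0. We seek δ > 0 such that 0 < |z − 9| < δ implies |1/z − (1/9)| < ε.
|1/z − (1/9)| = |9 − z|/(9·|z|) = |z − 9|/(9|z|).
Require δ ≤ 9/2 so that |z| > 9 − 9/2 = 9/2, hence 9|z| > 81/2.
Then |1/z − (1/9)| < |z − 9|/(81/2), which is < ε when |z − 9| < (81/2)ε.
Take δ = min(9/2, (81/2)ε). Then 0 < |z − 9| < δ gives both |z − 9| < 9/2 and |z − 9| < (81/2)ε, so |1/z − (1/9)| < ε.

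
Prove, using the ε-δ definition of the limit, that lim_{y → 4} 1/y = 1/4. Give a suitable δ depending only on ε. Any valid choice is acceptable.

δ = min(2, 8ε)

Let ε > 0 be given. We seek δ > 0 such that 0 < |y − 4| < δ implies |1/y − (1/4)| < ε.
|1/y − (1/4)| = |4 − y|/(4·|y|) = |y − 4|/(4|y|).
Restrict δ ≤ 2. Then |y − 4| < 2 gives |y| > 2, so 4|y| > 8.
Then |1/y − (1/4)| < |y − 4|/8, which is < ε when |y − 4| < 8ε.
Take δ = min(2, 8ε). Then 0 < |y − 4| < δ gives both |y − 4| < 2 and |y − 4| < 8ε, so |1/y − (1/4)| < ε.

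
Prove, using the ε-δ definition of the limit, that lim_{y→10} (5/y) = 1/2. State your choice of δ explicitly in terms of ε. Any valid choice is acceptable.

Suppose ε > 0. We seek δ > 0 such that 0 < |y − 10| < δ implies |5/y − (1/2)| < ε.
|5/y − (1/2)| = 5·|10 − y|/(10·|y|) = 5|y − 10|/(10|y|).
Restrict δ ≤ 5. Then |y − 10| < 5 gives |y| > 5, so 10|y| > 50.
Then |5/y − (1/2)| < 5|y − 10|/50, which is < ε when |y − 10| < 10ε.
Take δ = min(5, 10ε). Then 0 < |y − 10| < δ gives both |y − 10| < 5 and |y − 10| < 10ε, so |5/y − (1/2)| < ε.

δ = min(5, 10ε)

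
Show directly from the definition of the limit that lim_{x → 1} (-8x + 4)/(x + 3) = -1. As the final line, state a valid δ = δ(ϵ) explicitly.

δ = min(2, (2/7)ϵ)

Let ϵ > 0 be given. We want δ > 0 with 0 < |x − 1| < δ ⇒ |(-8x + 4)/(x + 3) + 1| < ϵ.
Combining over a common denominator, (-8x + 4)/(x + 3) + 1 = [(-8x + 4)·4 − (-4)·(x + 3)] / [4·(x + 3)] = -28(x − 1) / (4(x + 3)).
So |(-8x + 4)/(x + 3) + 1| = 28|x − 1| / (4·|x + 3|).
Require δ ≤ 2, so |x + 3| ≥ |4| − |x − 1| > 4 − 2 = 2.
Hence |(-8x + 4)/(x + 3) + 1| < 28|x − 1|/(4·2) = (7/2)|x − 1|, which is < ϵ once |x − 1| < (2/7)ϵ.
Take δ = min(2, (2/7)ϵ). Then 0 < |x − 1| < δ forces both bounds, so |(-8x + 4)/(x + 3) + 1| < ϵ.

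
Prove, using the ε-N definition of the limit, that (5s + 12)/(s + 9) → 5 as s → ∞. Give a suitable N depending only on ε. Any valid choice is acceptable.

Let ε > 0 be given. We seek N > 0 such that s > N implies |(5s + 12)/(s + 9) − 5| < ε.
(5s + 12)/(s + 9) − 5 = ((5s + 12) − 5(s + 9)) / ((s + 9)) = -33/((s + 9)).
For s > 0 we have s + 9 > s, so |(5s + 12)/(s + 9) − 5| = 33/((s + 9)) < 33/(s) = 33/s.
Thus |(5s + 12)/(s + 9) − 5| < ε whenever s > 33/ε.
Take N = 33/ε. If s > N then |(5s + 12)/(s + 9) − 5| < 33/s < ε.

N = 33/ε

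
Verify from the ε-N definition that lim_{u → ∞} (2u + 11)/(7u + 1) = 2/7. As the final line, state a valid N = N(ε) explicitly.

N = (75/49)/ε

Fix ε > 0. We seek N > 0 such that u > N implies |(2u + 11)/(7u + 1) − (2/7)| < ε.
(2u + 11)/(7u + 1) − (2/7) = (7(2u + 11) − 2(7u + 1)) / (7(7u + 1)) = 75/(7(7u + 1)).
For u > 0 we have 7u + 1 > 7u, so |(2u + 11)/(7u + 1) − (2/7)| = 75/(7(7u + 1)) < 75/(7·7u) = (75/49)/u.
Thus |(2u + 11)/(7u + 1) − (2/7)| < ε whenever u > (75/49)/ε.
Take N = (75/49)/ε. If u > N then |(2u + 11)/(7u + 1) − (2/7)| < (75/49)/u < ε.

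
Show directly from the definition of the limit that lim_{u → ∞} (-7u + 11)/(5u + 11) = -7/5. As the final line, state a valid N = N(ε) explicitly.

Fix ε > 0. We seek N > 0 such that u > N implies |(-7u + 11)/(5u + 11) + 7/5| < ε.
(-7u + 11)/(5u + 11) + 7/5 = (5(-7u + 11) − (-7)(5u + 11)) / (5(5u + 11)) = 132/(5(5u + 11)).
For u > 0 we have 5u + 11 > 5u, so |(-7u + 11)/(5u + 11) + 7/5| = 132/(5(5u + 11)) < 132/(5·5u) = (132/25)/u.
Thus |(-7u + 11)/(5u + 11) + 7/5| < ε whenever u > (132/25)/ε.
Take N = (132/25)/ε. If u > N then |(-7u + 11)/(5u + 11) + 7/5| < (132/25)/u < ε.

N = (132/25)/ε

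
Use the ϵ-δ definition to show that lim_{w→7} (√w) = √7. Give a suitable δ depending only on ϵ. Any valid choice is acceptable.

Let ϵ > 0 be given. We want δ > 0 such that 0 < |w − 7| < δ implies |√w − √7| < ϵ.
Multiplying by the conjugate, |√w − √7| = |w − 7|/(√w + √7).
Restrict δ ≤ 7 so that |w − 7| < 7 forces w > 0, and then √w + √7 > √7.
Hence |√w − √7| < |w − 7|/√7, which is < ϵ once |w − 7| < √7·ϵ.
Take δ = min(7, √7·ϵ). If 0 < |w − 7| < δ then w > 0 and |√w − √7| < |w − 7|/√7 < ϵ.

δ = min(7, √7·ϵ)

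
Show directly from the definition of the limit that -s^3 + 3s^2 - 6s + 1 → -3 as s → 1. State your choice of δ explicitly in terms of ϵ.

Fix ϵ > 0. We want δ > 0 such that 0 < |s − 1| < δ implies |(-s^3 + 3s^2 - 6s + 1) + 3| < ϵ.
(-s^3 + 3s^2 - 6s + 1) + 3 = -s^3 + 3s^2 - 6s + 4 = (s − 1)(-s^2 + 2s - 4).
So |(-s^3 + 3s^2 - 6s + 1) + 3| = |s − 1|·|-s^2 + 2s - 4|.
Require δ ≤ 2. Then |s − 1| < 2 gives |s| < 3, and by the triangle inequality |-s^2 + 2s - 4| ≤ 3^2 + 2·3 + 4 = 19.
Hence |(-s^3 + 3s^2 - 6s + 1) + 3| ≤ 19|s − 1| < ϵ provided |s − 1| < ϵ/19.
Take δ = min(2, ϵ/19). Then 0 < |s − 1| < δ gives both |s − 1| < 2 and |s − 1| < ϵ/19, so |(-s^3 + 3s^2 - 6s + 1) + 3| < ϵ.

δ = min(2, ϵ/19)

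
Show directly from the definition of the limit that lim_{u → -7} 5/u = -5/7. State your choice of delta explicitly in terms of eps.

Let eps > 0. We seek delta > 0 such that 0 < |u + 7| < delta implies |5/u + 5/7| < eps.
|5/u + 5/7| = 5·|-7 − u|/(7·|u|) = 5|u + 7|/(7|u|).
Require delta ≤ 7/2 so that |u| > 7 − 7/2 = 7/2, hence 7|u| > 49/2.
Then |5/u + 5/7| < 5|u + 7|/(49/2), which is < eps when |u + 7| < (49/10)eps.
Take delta = min(7/2, (49/10)eps). Then 0 < |u + 7| < delta gives both |u + 7| < 7/2 and |u + 7| < (49/10)eps, so |5/u + 5/7| < eps.

delta = min(7/2, (49/10)eps)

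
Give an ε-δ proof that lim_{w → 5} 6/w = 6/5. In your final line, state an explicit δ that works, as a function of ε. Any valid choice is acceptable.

Fix ε > 0. We seek δ > 0 such that 0 < |w − 5| < δ implies |6/w − (6/5)| < ε.
|6/w − (6/5)| = 6·|5 − w|/(5·|w|) = 6|w − 5|/(5|w|).
Require δ ≤ 5/2 so that |w| > 5 − 5/2 = 5/2, hence 5|w| > 25/2.
Then |6/w − (6/5)| < 6|w − 5|/(25/2), which is < ε when |w − 5| < (25/12)ε.
Take δ = min(5/2, (25/12)ε). Then 0 < |w − 5| < δ gives both |w − 5| < 5/2 and |w − 5| < (25/12)ε, so |6/w − (6/5)| < ε.

δ = min(5/2, (25/12)ε)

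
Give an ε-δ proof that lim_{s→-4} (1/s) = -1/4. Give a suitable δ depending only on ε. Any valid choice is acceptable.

δ = min(2, 8ε)

Fix ε > 0. We seek δ > 0 such that 0 < |s + 4| < δ implies |1/s + 1/4| < ε.
|1/s + 1/4| = |-4 − s|/(4·|s|) = |s + 4|/(4|s|).
Restrict δ ≤ 2. Then |s + 4| < 2 gives |s| > 2, so 4|s| > 8.
Then |1/s + 1/4| < |s + 4|/8, which is < ε when |s + 4| < 8ε.
Take δ = min(2, 8ε). Then 0 < |s + 4| < δ gives both |s + 4| < 2 and |s + 4| < 8ε, so |1/s + 1/4| < ε.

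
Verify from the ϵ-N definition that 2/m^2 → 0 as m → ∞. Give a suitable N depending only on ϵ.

Let ϵ > 0. For m ≥ 1, |2/m^2 − 0| = 2/m^2.
2/m^2 < ϵ ⇔ m^2 > 2/ϵ ⇔ m > (2/ϵ)^{1/2}.
Take N = (2/ϵ)^{1/2}. Then m > N implies 2/m^2 < ϵ.

N = (2/ϵ)^{1/2}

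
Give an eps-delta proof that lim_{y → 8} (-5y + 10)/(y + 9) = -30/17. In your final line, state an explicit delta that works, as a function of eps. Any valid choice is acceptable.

Fix eps > 0. We want delta > 0 with 0 < |y − 8| < delta ⇒ |(-5y + 10)/(y + 9) + 30/17| < eps.
Combining over a common denominator, (-5y + 10)/(y + 9) + 30/17 = [(-5y + 10)·17 − (-30)·(y + 9)] / [17·(y + 9)] = -55(y − 8) / (17(y + 9)).
So |(-5y + 10)/(y + 9) + 30/17| = 55|y − 8| / (17·|y + 9|).
Restrict delta ≤ 17/2. Then |y − 8| < 17/2 gives |y + 9| = |(y − 8) + 17| ≥ 17 − 17/2 = 17/2.
Hence |(-5y + 10)/(y + 9) + 30/17| < 55|y − 8|/(17·(17/2)) = (110/289)|y − 8|, which is < eps once |y − 8| < (289/110)eps.
Take delta = min(17/2, (289/110)eps). Then 0 < |y − 8| < delta forces both bounds, so |(-5y + 10)/(y + 9) + 30/17| < eps.

delta = min(17/2, (289/110)eps)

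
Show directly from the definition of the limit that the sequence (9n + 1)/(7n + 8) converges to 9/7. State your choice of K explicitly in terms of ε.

Fix ε > 0. For n ≥ 1, |(9n + 1)/(7n + 8) − (9/7)| = |-65|/(7(7n + 8)) = 65/(7(7n + 8)).
Since 7n + 8 ≥ 7n for n ≥ 1, this is ≤ 65/(7·7n) = (65/49)/n.
So |(9n + 1)/(7n + 8) − (9/7)| < ε whenever n > (65/49)/ε.
Take K = (65/49)/ε. If n > K then |(9n + 1)/(7n + 8) − (9/7)| ≤ (65/49)/n < ε.

K = (65/49)/ε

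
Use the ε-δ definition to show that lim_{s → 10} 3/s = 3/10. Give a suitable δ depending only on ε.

δ = min(5, (50/3)ε)

Let ε > 0 be given. We seek δ > 0 such that 0 < |s − 10| < δ implies |3/s − (3/10)| < ε.
|3/s − (3/10)| = 3·|10 − s|/(10·|s|) = 3|s − 10|/(10|s|).
Require δ ≤ 5 so that |s| > 10 − 5 = 5, hence 10|s| > 50.
Then |3/s − (3/10)| < 3|s − 10|/50, which is < ε when |s − 10| < (50/3)ε.
Take δ = min(5, (50/3)ε). Then 0 < |s − 10| < δ gives both |s − 10| < 5 and |s − 10| < (50/3)ε, so |3/s − (3/10)| < ε.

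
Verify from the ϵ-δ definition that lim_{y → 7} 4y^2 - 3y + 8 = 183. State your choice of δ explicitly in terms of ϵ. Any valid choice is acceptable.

δ = min(2, ϵ/61)

Let ϵ > 0 be given. We want δ > 0 such that 0 < |y − 7| < δ implies |(4y^2 - 3y + 8) − 183| < ϵ.
(4y^2 - 3y + 8) − 183 = 4y^2 - 3y - 175 = (y − 7)(4y + 25).
So |(4y^2 - 3y + 8) − 183| = |y − 7|·|4y + 25|.
Assume first that |y − 7| < 2, so |y| < 9. Then |4y + 25| ≤ 4·9 + 25 = 61.
Hence |(4y^2 - 3y + 8) − 183| ≤ 61|y − 7| < ϵ provided |y − 7| < ϵ/61.
Choosing δ = min(2, ϵ/61) ensures both conditions, hence |(4y^2 - 3y + 8) − 183| < ϵ.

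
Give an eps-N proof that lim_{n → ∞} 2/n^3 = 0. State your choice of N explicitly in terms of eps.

Fix eps > 0. For n ≥ 1, |2/n^3 − 0| = 2/n^3.
2/n^3 < eps ⇔ n^3 > 2/eps ⇔ n > (2/eps)^{1/3}.
Take N = (2/eps)^{1/3}. Then n > N implies 2/n^3 < eps.

N = (2/eps)^{1/3}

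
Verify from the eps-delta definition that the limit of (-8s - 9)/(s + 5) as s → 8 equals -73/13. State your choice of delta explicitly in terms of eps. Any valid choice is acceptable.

Let eps > 0 be given. We want delta > 0 with 0 < |s − 8| < delta ⇒ |(-8s - 9)/(s + 5) + 73/13| < eps.
Combining over a common denominator, (-8s - 9)/(s + 5) + 73/13 = [(-8s - 9)·13 − (-73)·(s + 5)] / [13·(s + 5)] = -31(s − 8) / (13(s + 5)).
So |(-8s - 9)/(s + 5) + 73/13| = 31|s − 8| / (13·|s + 5|).
Require delta ≤ 13/2, so |s + 5| ≥ |13| − |s − 8| > 13 − 13/2 = 13/2.
Hence |(-8s - 9)/(s + 5) + 73/13| < 31|s − 8|/(13·(13/2)) = (62/169)|s − 8|, which is < eps once |s − 8| < (169/62)eps.
Take delta = min(13/2, (169/62)eps). Then 0 < |s − 8| < delta forces both bounds, so |(-8s - 9)/(s + 5) + 73/13| < eps.

delta = min(13/2, (169/62)eps)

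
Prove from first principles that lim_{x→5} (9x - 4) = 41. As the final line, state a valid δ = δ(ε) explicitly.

Suppose ε > 0. We need δ > 0 so that 0 < |x − 5| < δ implies |(9x - 4) − 41| < ε.
|(9x - 4) − 41| = |9x - 45| = 9|x − 5|.
Thus it suffices that |x − 5| < ε/9.
Choosing δ = ε/9 gives |(9x - 4) − 41| = 9|x − 5| < ε whenever |x − 5| < δ.

δ = ε/9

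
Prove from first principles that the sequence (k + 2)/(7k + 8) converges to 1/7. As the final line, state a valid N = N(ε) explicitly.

N = (6/49)/ε

Fix ε > 0. For k ≥ 1, |(k + 2)/(7k + 8) − (1/7)| = |6|/(7(7k + 8)) = 6/(7(7k + 8)).
Since 7k + 8 ≥ 7k for k ≥ 1, this is ≤ 6/(7·7k) = (6/49)/k.
So |(k + 2)/(7k + 8) − (1/7)| < ε whenever k > (6/49)/ε.
Take N = (6/49)/ε. If k > N then |(k + 2)/(7k + 8) − (1/7)| ≤ (6/49)/k < ε.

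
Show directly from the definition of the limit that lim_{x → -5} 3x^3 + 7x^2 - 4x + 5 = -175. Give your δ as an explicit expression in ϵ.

δ = min(1, ϵ/192)

Let ϵ > 0 be given. We want δ > 0 such that 0 < |x + 5| < δ implies |(3x^3 + 7x^2 - 4x + 5) + 175| < ϵ.
(3x^3 + 7x^2 - 4x + 5) + 175 = 3x^3 + 7x^2 - 4x + 180 = (x + 5)(3x^2 - 8x + 36).
So |(3x^3 + 7x^2 - 4x + 5) + 175| = |x + 5|·|3x^2 - 8x + 36|.
Assume first that |x + 5| < 1, so |x| < 6. Then |3x^2 - 8x + 36| ≤ 3·6^2 + 8·6 + 36 = 192.
Hence |(3x^3 + 7x^2 - 4x + 5) + 175| ≤ 192|x + 5| < ϵ provided |x + 5| < ϵ/192.
Choosing δ = min(1, ϵ/192) ensures both conditions, hence |(3x^3 + 7x^2 - 4x + 5) + 175| < ϵ.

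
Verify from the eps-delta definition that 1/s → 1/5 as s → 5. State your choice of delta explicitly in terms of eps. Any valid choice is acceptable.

delta = min(5/2, (25/2)eps)

Suppose eps > 0. We seek delta > 0 such that 0 < |s − 5| < delta implies |1/s − (1/5)| < eps.
|1/s − (1/5)| = |5 − s|/(5·|s|) = |s − 5|/(5|s|).
Restrict delta ≤ 5/2. Then |s − 5| < 5/2 gives |s| > 5/2, so 5|s| > 25/2.
Then |1/s − (1/5)| < |s − 5|/(25/2), which is < eps when |s − 5| < (25/2)eps.
Take delta = min(5/2, (25/2)eps). Then 0 < |s − 5| < delta gives both |s − 5| < 5/2 and |s − 5| < (25/2)eps, so |1/s − (1/5)| < eps.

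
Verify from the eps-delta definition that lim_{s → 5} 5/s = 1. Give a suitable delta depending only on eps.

delta = min(5/2, (5/2)eps)

Suppose eps > 0. We seek delta > 0 such that 0 < |s − 5| < delta implies |5/s − 1| < eps.
|5/s − 1| = 5·|5 − s|/(5·|s|) = 5|s − 5|/(5|s|).
Require delta ≤ 5/2 so that |s| > 5 − 5/2 = 5/2, hence 5|s| > 25/2.
Then |5/s − 1| < 5|s − 5|/(25/2), which is < eps when |s − 5| < (5/2)eps.
Take delta = min(5/2, (5/2)eps). Then 0 < |s − 5| < delta gives both |s − 5| < 5/2 and |s − 5| < (5/2)eps, so |5/s − 1| < eps.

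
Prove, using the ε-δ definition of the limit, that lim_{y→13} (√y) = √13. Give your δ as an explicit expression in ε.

δ = min(13, √13·ε)

Let ε > 0. We want δ > 0 such that 0 < |y − 13| < δ implies |√y − √13| < ε.
Multiplying by the conjugate, |√y − √13| = |y − 13|/(√y + √13).
Restrict δ ≤ 13 so that |y − 13| < 13 forces y > 0, and then √y + √13 > √13.
Hence |√y − √13| < |y − 13|/√13, which is < ε once |y − 13| < √13·ε.
Take δ = min(13, √13·ε). If 0 < |y − 13| < δ then y > 0 and |√y − √13| < |y − 13|/√13 < ε.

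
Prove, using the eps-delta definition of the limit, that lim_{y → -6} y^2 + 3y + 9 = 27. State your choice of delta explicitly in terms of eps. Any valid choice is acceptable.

Let eps > 0 be given. We want delta > 0 such that 0 < |y + 6| < delta implies |(y^2 + 3y + 9) − 27| < eps.
(y^2 + 3y + 9) − 27 = y^2 + 3y - 18 = (y + 6)(y - 3).
So |(y^2 + 3y + 9) − 27| = |y + 6|·|y - 3|.
Assume first that |y + 6| < 1, so |y| < 7. Then |y - 3| ≤ 7 + 3 = 10.
Hence |(y^2 + 3y + 9) − 27| ≤ 10|y + 6| < eps provided |y + 6| < eps/10.
Choosing delta = min(1, eps/10) ensures both conditions, hence |(y^2 + 3y + 9) − 27| < eps.

delta = min(1, eps/10)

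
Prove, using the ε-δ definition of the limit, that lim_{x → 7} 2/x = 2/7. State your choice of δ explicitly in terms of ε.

δ = min(7/2, (49/4)ε)

Let ε > 0 be given. We seek δ > 0 such that 0 < |x − 7| < δ implies |2/x − (2/7)| < ε.
|2/x − (2/7)| = 2·|7 − x|/(7·|x|) = 2|x − 7|/(7|x|).
Restrict δ ≤ 7/2. Then |x − 7| < 7/2 gives |x| > 7/2, so 7|x| > 49/2.
Then |2/x − (2/7)| < 2|x − 7|/(49/2), which is < ε when |x − 7| < (49/4)ε.
Take δ = min(7/2, (49/4)ε). Then 0 < |x − 7| < δ gives both |x − 7| < 7/2 and |x − 7| < (49/4)ε, so |2/x − (2/7)| < ε.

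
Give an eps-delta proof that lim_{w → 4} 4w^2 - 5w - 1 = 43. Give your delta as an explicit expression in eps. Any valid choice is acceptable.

Fix eps > 0. We want delta > 0 such that 0 < |w − 4| < delta implies |(4w^2 - 5w - 1) − 43| < eps.
(4w^2 - 5w - 1) − 43 = 4w^2 - 5w - 44 = (w − 4)(4w + 11).
So |(4w^2 - 5w - 1) − 43| = |w − 4|·|4w + 11|.
Assume first that |w − 4| < 1, so |w| < 5. Then |4w + 11| ≤ 4·5 + 11 = 31.
Hence |(4w^2 - 5w - 1) − 43| ≤ 31|w − 4| < eps provided |w − 4| < eps/31.
Take delta = min(1, eps/31). Then 0 < |w − 4| < delta gives both |w − 4| < 1 and |w − 4| < eps/31, so |(4w^2 - 5w - 1) − 43| < eps.

delta = min(1, eps/31)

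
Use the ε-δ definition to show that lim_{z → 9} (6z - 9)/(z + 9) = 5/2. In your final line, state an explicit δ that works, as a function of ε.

Let ε > 0 be given. We want δ > 0 with 0 < |z − 9| < δ ⇒ |(6z - 9)/(z + 9) − (5/2)| < ε.
Combining over a common denominator, (6z - 9)/(z + 9) − (5/2) = [(6z - 9)·18 − 45·(z + 9)] / [18·(z + 9)] = 63(z − 9) / (18(z + 9)).
So |(6z - 9)/(z + 9) − (5/2)| = 63|z − 9| / (18·|z + 9|).
Restrict δ ≤ 9. Then |z − 9| < 9 gives |z + 9| = |(z − 9) + 18| ≥ 18 − 9 = 9.
Hence |(6z - 9)/(z + 9) − (5/2)| < 63|z − 9|/(18·9) = (7/18)|z − 9|, which is < ε once |z − 9| < (18/7)ε.
Take δ = min(9, (18/7)ε). Then 0 < |z − 9| < δ forces both bounds, so |(6z - 9)/(z + 9) − (5/2)| < ε.

δ = min(9, (18/7)ε)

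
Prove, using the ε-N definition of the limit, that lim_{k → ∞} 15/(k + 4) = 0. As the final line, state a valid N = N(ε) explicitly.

Suppose ε > 0. For k ≥ 1, |15/(k + 4) − 0| = 15/(k + 4) ≤ 15/k.
We need 15/k < ε, i.e. k > 15/ε.
Take N = 15/ε. If k > N then |15/(k + 4)| ≤ 15/k < ε.

N = 15/ε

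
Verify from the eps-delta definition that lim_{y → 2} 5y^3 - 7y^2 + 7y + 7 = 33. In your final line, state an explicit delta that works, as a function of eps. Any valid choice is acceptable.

delta = min(1, eps/67)

Let eps > 0 be given. We want delta > 0 such that 0 < |y − 2| < delta implies |(5y^3 - 7y^2 + 7y + 7) − 33| < eps.
(5y^3 - 7y^2 + 7y + 7) − 33 = 5y^3 - 7y^2 + 7y - 26 = (y − 2)(5y^2 + 3y + 13).
So |(5y^3 - 7y^2 + 7y + 7) − 33| = |y − 2|·|5y^2 + 3y + 13|.
Assume first that |y − 2| < 1, so |y| < 3. Then |5y^2 + 3y + 13| ≤ 5·3^2 + 3·3 + 13 = 67.
Hence |(5y^3 - 7y^2 + 7y + 7) − 33| ≤ 67|y − 2| < eps provided |y − 2| < eps/67.
Choosing delta = min(1, eps/67) ensures both conditions, hence |(5y^3 - 7y^2 + 7y + 7) − 33| < eps.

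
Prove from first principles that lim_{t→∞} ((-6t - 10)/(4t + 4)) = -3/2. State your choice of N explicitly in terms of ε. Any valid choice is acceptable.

N = 1/ε

Let ε > 0. We seek N > 0 such that t > N implies |(-6t - 10)/(4t + 4) + 3/2| < ε.
(-6t - 10)/(4t + 4) + 3/2 = (4(-6t - 10) − (-6)(4t + 4)) / (4(4t + 4)) = -16/(4(4t + 4)).
For t > 0 we have 4t + 4 > 4t, so |(-6t - 10)/(4t + 4) + 3/2| = 16/(4(4t + 4)) < 16/(4·4t) = 1/t.
Thus |(-6t - 10)/(4t + 4) + 3/2| < ε whenever t > 1/ε.
Take N = 1/ε. If t > N then |(-6t - 10)/(4t + 4) + 3/2| < 1/t < ε.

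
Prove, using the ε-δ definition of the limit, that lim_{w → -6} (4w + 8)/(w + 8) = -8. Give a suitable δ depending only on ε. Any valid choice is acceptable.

Suppose ε > 0. We want δ > 0 with 0 < |w + 6| < δ ⇒ |(4w + 8)/(w + 8) + 8| < ε.
Combining over a common denominator, (4w + 8)/(w + 8) + 8 = [(4w + 8)·2 − (-16)·(w + 8)] / [2·(w + 8)] = 24(w + 6) / (2(w + 8)).
So |(4w + 8)/(w + 8) + 8| = 24|w + 6| / (2·|w + 8|).
Restrict δ ≤ 1. Then |w + 6| < 1 gives |w + 8| = |(w + 6) + 2| ≥ 2 − 1 = 1.
Hence |(4w + 8)/(w + 8) + 8| < 24|w + 6|/(2·1) = 12|w + 6|, which is < ε once |w + 6| < (1/12)ε.
Take δ = min(1, (1/12)ε). Then 0 < |w + 6| < δ forces both bounds, so |(4w + 8)/(w + 8) + 8| < ε.

δ = min(1, (1/12)ε)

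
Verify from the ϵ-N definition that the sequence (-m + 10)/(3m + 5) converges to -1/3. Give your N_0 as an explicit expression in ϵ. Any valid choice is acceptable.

Let ϵ > 0. For m ≥ 1, |(-m + 10)/(3m + 5) + 1/3| = |35|/(3(3m + 5)) = 35/(3(3m + 5)).
Since 3m + 5 ≥ 3m for m ≥ 1, this is ≤ 35/(3·3m) = (35/9)/m.
So |(-m + 10)/(3m + 5) + 1/3| < ϵ whenever m > (35/9)/ϵ.
Take N_0 = (35/9)/ϵ. If m > N_0 then |(-m + 10)/(3m + 5) + 1/3| ≤ (35/9)/m < ϵ.

N_0 = (35/9)/ϵ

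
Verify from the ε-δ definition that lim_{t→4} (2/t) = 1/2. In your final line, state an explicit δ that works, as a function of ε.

Let ε > 0. We seek δ > 0 such that 0 < |t − 4| < δ implies |2/t − (1/2)| < ε.
|2/t − (1/2)| = 2·|4 − t|/(4·|t|) = 2|t − 4|/(4|t|).
Require δ ≤ 2 so that |t| > 4 − 2 = 2, hence 4|t| > 8.
Then |2/t − (1/2)| < 2|t − 4|/8, which is < ε when |t − 4| < 4ε.
Take δ = min(2, 4ε). Then 0 < |t − 4| < δ gives both |t − 4| < 2 and |t − 4| < 4ε, so |2/t − (1/2)| < ε.

δ = min(2, 4ε)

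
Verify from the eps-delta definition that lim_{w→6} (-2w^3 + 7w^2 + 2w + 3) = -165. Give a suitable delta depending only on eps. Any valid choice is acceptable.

Let eps > 0. We want delta > 0 such that 0 < |w − 6| < delta implies |(-2w^3 + 7w^2 + 2w + 3) + 165| < eps.
(-2w^3 + 7w^2 + 2w + 3) + 165 = -2w^3 + 7w^2 + 2w + 168 = (w − 6)(-2w^2 - 5w - 28).
So |(-2w^3 + 7w^2 + 2w + 3) + 165| = |w − 6|·|-2w^2 - 5w - 28|.
Assume first that |w − 6| < 1, so |w| < 7. Then |-2w^2 - 5w - 28| ≤ 2·7^2 + 5·7 + 28 = 161.
Hence |(-2w^3 + 7w^2 + 2w + 3) + 165| ≤ 161|w − 6| < eps provided |w − 6| < eps/161.
Take delta = min(1, eps/161). Then 0 < |w − 6| < delta gives both |w − 6| < 1 and |w − 6| < eps/161, so |(-2w^3 + 7w^2 + 2w + 3) + 165| < eps.

delta = min(1, eps/161)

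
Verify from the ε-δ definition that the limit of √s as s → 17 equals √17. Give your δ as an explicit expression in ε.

δ = min(17, √17·ε)

Let ε > 0. We want δ > 0 such that 0 < |s − 17| < δ implies |√s − √17| < ε.
Rationalise: √s − √17 = (s − 17)/(√s + √17), so |√s − √17| = |s − 17|/(√s + √17).
Restrict δ ≤ 17 so that |s − 17| < 17 forces s > 0, and then √s + √17 > √17.
Hence |√s − √17| < |s − 17|/√17, which is < ε once |s − 17| < √17·ε.
Take δ = min(17, √17·ε). If 0 < |s − 17| < δ then s > 0 and |√s − √17| < |s − 17|/√17 < ε.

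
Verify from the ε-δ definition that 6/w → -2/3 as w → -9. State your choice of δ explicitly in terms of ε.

Let ε > 0 be given. We seek δ > 0 such that 0 < |w + 9| < δ implies |6/w + 2/3| < ε.
|6/w + 2/3| = 6·|-9 − w|/(9·|w|) = 6|w + 9|/(9|w|).
Require δ ≤ 9/2 so that |w| > 9 − 9/2 = 9/2, hence 9|w| > 81/2.
Then |6/w + 2/3| < 6|w + 9|/(81/2), which is < ε when |w + 9| < (27/4)ε.
Take δ = min(9/2, (27/4)ε). Then 0 < |w + 9| < δ gives both |w + 9| < 9/2 and |w + 9| < (27/4)ε, so |6/w + 2/3| < ε.

δ = min(9/2, (27/4)ε)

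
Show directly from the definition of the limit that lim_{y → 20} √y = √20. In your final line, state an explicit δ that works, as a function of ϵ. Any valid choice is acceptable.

Suppose ϵ > 0. We want δ > 0 such that 0 < |y − 20| < δ implies |√y − √20| < ϵ.
Rationalise: √y − √20 = (y − 20)/(√y + √20), so |√y − √20| = |y − 20|/(√y + √20).
Restrict δ ≤ 20 so that |y − 20| < 20 forces y > 0, and then √y + √20 > √20.
Hence |√y − √20| < |y − 20|/√20, which is < ϵ once |y − 20| < √20·ϵ.
Take δ = min(20, √20·ϵ). If 0 < |y − 20| < δ then y > 0 and |√y − √20| < |y − 20|/√20 < ϵ.

δ = min(20, √20·ϵ)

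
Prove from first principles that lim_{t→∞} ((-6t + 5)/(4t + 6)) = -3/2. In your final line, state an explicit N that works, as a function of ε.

Suppose ε > 0. We seek N > 0 such that t > N implies |(-6t + 5)/(4t + 6) + 3/2| < ε.
(-6t + 5)/(4t + 6) + 3/2 = (4(-6t + 5) − (-6)(4t + 6)) / (4(4t + 6)) = 56/(4(4t + 6)).
For t > 0 we have 4t + 6 > 4t, so |(-6t + 5)/(4t + 6) + 3/2| = 56/(4(4t + 6)) < 56/(4·4t) = (7/2)/t.
Thus |(-6t + 5)/(4t + 6) + 3/2| < ε whenever t > (7/2)/ε.
Take N = (7/2)/ε. If t > N then |(-6t + 5)/(4t + 6) + 3/2| < (7/2)/t < ε.

N = (7/2)/ε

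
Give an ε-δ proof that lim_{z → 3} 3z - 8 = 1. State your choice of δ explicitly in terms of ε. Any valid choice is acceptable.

δ = ε/3

Fix ε > 0. We need δ > 0 so that 0 < |z − 3| < δ implies |(3z - 8) − 1| < ε.
|(3z - 8) − 1| = |3z - 9| = 3|z − 3|.
So 3|z − 3| < ε exactly when |z − 3| < ε/3.
Choosing δ = ε/3 gives |(3z - 8) − 1| = 3|z − 3| < ε whenever |z − 3| < δ.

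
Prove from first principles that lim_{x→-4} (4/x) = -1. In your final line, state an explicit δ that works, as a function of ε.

Let ε > 0. We seek δ > 0 such that 0 < |x + 4| < δ implies |4/x + 1| < ε.
|4/x + 1| = 4·|-4 − x|/(4·|x|) = 4|x + 4|/(4|x|).
Restrict δ ≤ 2. Then |x + 4| < 2 gives |x| > 2, so 4|x| > 8.
Then |4/x + 1| < 4|x + 4|/8, which is < ε when |x + 4| < 2ε.
Take δ = min(2, 2ε). Then 0 < |x + 4| < δ gives both |x + 4| < 2 and |x + 4| < 2ε, so |4/x + 1| < ε.

δ = min(2, 2ε)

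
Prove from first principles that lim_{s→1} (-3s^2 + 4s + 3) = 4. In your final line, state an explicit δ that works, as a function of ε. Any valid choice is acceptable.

Let ε > 0 be given. We want δ > 0 such that 0 < |s − 1| < δ implies |(-3s^2 + 4s + 3) − 4| < ε.
(-3s^2 + 4s + 3) − 4 = -3s^2 + 4s - 1 = (s − 1)(-3s + 1).
So |(-3s^2 + 4s + 3) − 4| = |s − 1|·|-3s + 1|.
Assume first that |s − 1| < 2, so |s| < 3. Then |-3s + 1| ≤ 3·3 + 1 = 10.
Hence |(-3s^2 + 4s + 3) − 4| ≤ 10|s − 1| < ε provided |s − 1| < ε/10.
Choosing δ = min(2, ε/10) ensures both conditions, hence |(-3s^2 + 4s + 3) − 4| < ε.

δ = min(2, ε/10)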